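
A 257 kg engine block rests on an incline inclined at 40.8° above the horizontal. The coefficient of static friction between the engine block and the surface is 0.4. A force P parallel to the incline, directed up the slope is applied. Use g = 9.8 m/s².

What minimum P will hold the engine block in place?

The engine block tends to slide down (tan θ > μ_s), so at the point of impending slip friction acts up-slope at its limit: f = μ_s N.
P is parallel to the surface, so N = m g cos θ = 1910 N.
Along the incline: P + μ_s N = m g sin θ, so P = 1650 − 0.4×1910 = 883 N.

P_min ≈ 883 N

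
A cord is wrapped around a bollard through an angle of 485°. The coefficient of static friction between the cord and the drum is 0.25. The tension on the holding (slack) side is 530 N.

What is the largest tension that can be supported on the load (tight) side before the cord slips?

T_max ≈ 4400 N

At impending slip the capstan equation gives T₂/T₁ = e^{μβ} with β in radians.
β = 485° × π/180 = 8.465 rad.
e^{μβ} = e^{0.25×8.465} = 8.3.
T₂ = T₁ · e^{μβ} = 530 × 8.3 = 4400 N.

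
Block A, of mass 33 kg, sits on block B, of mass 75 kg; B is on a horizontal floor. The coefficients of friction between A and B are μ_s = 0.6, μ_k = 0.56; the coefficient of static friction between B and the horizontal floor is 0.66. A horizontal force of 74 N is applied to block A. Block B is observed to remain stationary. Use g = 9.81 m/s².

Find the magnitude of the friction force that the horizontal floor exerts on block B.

f ≈ 74 N

Between the blocks, N₁ = m_A g = 323.7 N.
Maximum static friction on A from B: μ_s N₁ = 0.6×323.7 = 194.2 N.
P = 74 N is within that limit, so A and B move together (both at rest); the A–B friction is simply f₁ = P = 74 N.
By Newton's third law B feels 74 N forward from A. With B stationary, the floor's static friction on B balances it: f₂ = 74 N (well within μ_s(m_A+m_B)g = 699.3 N).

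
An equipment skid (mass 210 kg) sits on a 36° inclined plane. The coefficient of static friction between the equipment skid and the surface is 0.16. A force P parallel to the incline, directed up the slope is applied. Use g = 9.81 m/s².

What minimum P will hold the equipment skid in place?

P_min ≈ 944 N

The equipment skid tends to slide down (tan θ > μ_s), so at the point of impending slip friction acts up-slope at its limit: f = μ_s N.
P is parallel to the surface, so N = m g cos θ = 1670 N.
Along the incline: P + μ_s N = m g sin θ, so P = 1210 − 0.16×1670 = 944 N.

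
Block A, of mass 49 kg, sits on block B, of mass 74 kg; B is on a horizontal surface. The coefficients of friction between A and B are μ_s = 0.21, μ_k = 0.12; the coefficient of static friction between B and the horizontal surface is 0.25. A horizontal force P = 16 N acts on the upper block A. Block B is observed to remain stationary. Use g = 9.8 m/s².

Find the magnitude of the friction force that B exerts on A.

f ≈ 16 N

The normal force B exerts on A is simply A's weight, N₁ = 480.2 N.
So the A–B interface can sustain at most μ_s N₁ = 100.8 N of static friction.
P = 16 N is within that limit, so A and B move together (both at rest); the A–B friction is simply f₁ = P = 16 N.
B experiences an equal 16 N forward from A (third law). B is in equilibrium, so the floor supplies f₂ = 16 N of static friction (limit μ_s(m_A+m_B)g = 301.4 N, not exceeded).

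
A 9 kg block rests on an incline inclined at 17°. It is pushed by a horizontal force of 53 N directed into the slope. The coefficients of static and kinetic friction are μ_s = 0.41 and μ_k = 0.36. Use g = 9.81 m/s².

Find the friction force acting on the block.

Resolve perpendicular to the incline: N = m g cos θ + P sin θ = 9×9.81×cos 17° + 53×sin 17° = 99.93 N.
Parallel to the incline: P cos θ − m g sin θ = 50.68 − 25.81 = 24.87 N; the friction needed to balance this is 24.87 N acting down the slope.
The limit of static friction is μ_s N = 40.97 N.
|f_req| = 24.87 ≤ 40.97 N → the block is in equilibrium; friction equals the required value.

f ≈ 24.9 N (down the incline)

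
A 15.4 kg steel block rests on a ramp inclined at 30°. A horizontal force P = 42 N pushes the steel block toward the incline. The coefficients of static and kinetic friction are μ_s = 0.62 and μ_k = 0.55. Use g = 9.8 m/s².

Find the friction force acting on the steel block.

f ≈ 39.1 N (up the incline)

The horizontal push has a component P sin θ into the surface, so N = m g cos θ + P sin θ = 130.7 + 21 = 151.7 N.
Along the incline, the net driving force (taking up-slope positive) is P cos θ − m g sin θ = 36.37 − 75.46 = -39.09 N, so equilibrium requires friction f = 39.09 N (up-slope).
Maximum static friction: μ_s N = 0.62 × 151.7 = 94.05 N.
Since 39.09 N is within the 94.05 N limit, the steel block stays put and friction is exactly 39.1 N.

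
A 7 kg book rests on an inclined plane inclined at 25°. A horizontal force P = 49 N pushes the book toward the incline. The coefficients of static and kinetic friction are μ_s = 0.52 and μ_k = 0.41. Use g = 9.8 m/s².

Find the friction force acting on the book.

Normal direction: N = m g cos θ + P sin θ = 82.88 N.
Parallel to the incline: P cos θ − m g sin θ = 44.41 − 28.99 = 15.42 N; the friction needed to balance this is 15.42 N acting down the slope.
The limit of static friction is μ_s N = 43.1 N.
|f_req| = 15.42 ≤ 43.1 N → the book is in equilibrium; friction equals the required value.

f ≈ 15.4 N (down the incline)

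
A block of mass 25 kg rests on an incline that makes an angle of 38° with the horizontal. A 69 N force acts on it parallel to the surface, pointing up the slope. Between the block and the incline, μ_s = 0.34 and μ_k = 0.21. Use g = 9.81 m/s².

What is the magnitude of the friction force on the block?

f ≈ 40.6 N (up the incline)

The normal reaction is N = m g cos θ = 193.3 N.
The friction needed for equilibrium is m g sin θ − P = 151 − 69 = 81.99 N, measured positive up-slope.
The static-friction ceiling is μ_s N = 0.34 × 193.3 = 65.71 N.
|81.99| exceeds 65.71 N, so the block slips down-slope; friction is kinetic, f = μ_k N = 0.21×193.3 = 40.6 N.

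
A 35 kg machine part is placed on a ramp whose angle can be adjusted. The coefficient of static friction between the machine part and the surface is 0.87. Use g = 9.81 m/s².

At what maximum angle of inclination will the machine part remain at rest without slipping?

θ_max ≈ 41°

At the slip threshold, m g sin θ = μ_s · m g cos θ, so tan θ = μ_s.
θ_max = arctan(0.87) = 41°.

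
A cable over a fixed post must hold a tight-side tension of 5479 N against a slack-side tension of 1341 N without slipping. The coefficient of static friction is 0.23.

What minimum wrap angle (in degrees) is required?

β_min ≈ 351°

T₂/T₁ = e^{μβ} → β = ln(T₂/T₁)/μ.
β = ln(5479/1341)/0.23 = 1.408/0.23 = 6.12 rad.
In degrees: β = 6.12 × 180/π = 351°.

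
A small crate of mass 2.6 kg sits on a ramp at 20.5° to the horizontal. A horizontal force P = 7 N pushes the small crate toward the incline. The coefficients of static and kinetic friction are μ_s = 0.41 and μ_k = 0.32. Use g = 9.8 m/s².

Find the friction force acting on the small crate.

f ≈ 2.37 N (up the incline)

The horizontal push has a component P sin θ into the surface, so N = m g cos θ + P sin θ = 23.87 + 2.451 = 26.32 N.
Parallel to the incline: P cos θ − m g sin θ = 6.557 − 8.923 = -2.367 N; the friction needed to balance this is 2.367 N acting up the slope.
The limit of static friction is μ_s N = 10.79 N.
Since 2.367 N is within the 10.79 N limit, the small crate stays put and friction is exactly 2.37 N.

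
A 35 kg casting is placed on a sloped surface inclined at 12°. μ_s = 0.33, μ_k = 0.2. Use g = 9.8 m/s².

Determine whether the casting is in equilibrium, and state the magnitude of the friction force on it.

f ≈ 71.3 N

N = m g cos θ = 336 N.
Down-slope weight component: m g sin θ = 71.3 N.
μ_s N = 111 N.
71.3 ≤ 111 N, so it stays put; friction = 71.3 N.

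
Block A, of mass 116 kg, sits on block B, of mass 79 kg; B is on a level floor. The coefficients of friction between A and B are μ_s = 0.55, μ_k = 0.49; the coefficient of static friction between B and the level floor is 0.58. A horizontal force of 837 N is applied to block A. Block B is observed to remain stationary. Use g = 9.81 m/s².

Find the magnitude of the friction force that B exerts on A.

Between the blocks, N₁ = m_A g = 1138 N.
So the A–B interface can sustain at most μ_s N₁ = 625.9 N of static friction.
Since P = 837 N > 625.9 N, A slides on B; the A–B friction is kinetic: f₁ = μ_k N₁ = 0.49×1138 = 558 N.
B experiences an equal 558 N forward from A (third law). B is in equilibrium, so the floor supplies f₂ = 558 N of static friction (limit μ_s(m_A+m_B)g = 1110 N, not exceeded).

f ≈ 558 N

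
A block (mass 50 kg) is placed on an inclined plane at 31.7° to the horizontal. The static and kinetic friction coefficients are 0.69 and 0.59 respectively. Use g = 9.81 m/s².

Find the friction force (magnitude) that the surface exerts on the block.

f ≈ 258 N (up the incline)

The normal reaction is N = m g cos θ = 417.3 N.
Along the slope the weight component is m g sin θ = 257.7 N; friction must supply exactly this, acting up-slope.
The static-friction ceiling is μ_s N = 0.69 × 417.3 = 288 N.
Since |257.7| ≤ 288 N, the block remains in static equilibrium and friction takes exactly the required value.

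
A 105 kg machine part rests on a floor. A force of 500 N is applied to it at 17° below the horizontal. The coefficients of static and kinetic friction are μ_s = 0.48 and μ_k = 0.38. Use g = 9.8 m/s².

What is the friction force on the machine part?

f ≈ 478 N

The vertical component of P adds to the normal force: N = m g + P sin α = 1029 + 146.2 = 1175 N.
For equilibrium, f = P cos α = 500×cos 17° = 478.2 N.
μ_s N = 0.48 × 1175 = 564.1 N.
Since 478.2 N does not exceed the limit, the machine part stays at rest and f = 478 N.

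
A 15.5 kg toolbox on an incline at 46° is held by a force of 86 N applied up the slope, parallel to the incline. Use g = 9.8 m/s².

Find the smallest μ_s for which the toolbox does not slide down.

N = m g cos θ = 105.5 N.
Friction must make up the shortfall along the incline: f = m g sin θ − P = 109.3 − 86 = 23.27 N.
At the threshold f = μ_s N, so μ_s,min = 23.27/105.5 = 0.221.

μ_s,min ≈ 0.221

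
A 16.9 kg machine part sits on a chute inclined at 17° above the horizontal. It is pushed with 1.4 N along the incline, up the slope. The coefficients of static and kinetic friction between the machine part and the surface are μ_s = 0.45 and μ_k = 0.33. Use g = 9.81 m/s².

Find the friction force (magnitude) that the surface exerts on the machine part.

f ≈ 47.1 N (up the incline)

Perpendicular to the surface, N = m g cos θ = 16.9·9.81·cos 17° = 158.5 N.
The friction needed for equilibrium is m g sin θ − P = 48.47 − 1.4 = 47.07 N, measured positive up-slope.
Static friction can supply at most μ_s N = 71.35 N.
Since |47.07| ≤ 71.35 N, static friction is sufficient; f equals the required value, not μ_s N.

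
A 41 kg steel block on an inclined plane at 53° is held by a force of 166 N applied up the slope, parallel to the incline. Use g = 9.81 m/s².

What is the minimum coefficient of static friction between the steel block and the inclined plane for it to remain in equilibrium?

N = m g cos θ = 242.1 N.
Friction must make up the shortfall along the incline: f = m g sin θ − P = 321.2 − 166 = 155.2 N.
At the threshold f = μ_s N, so μ_s,min = 155.2/242.1 = 0.641.

μ_s,min ≈ 0.641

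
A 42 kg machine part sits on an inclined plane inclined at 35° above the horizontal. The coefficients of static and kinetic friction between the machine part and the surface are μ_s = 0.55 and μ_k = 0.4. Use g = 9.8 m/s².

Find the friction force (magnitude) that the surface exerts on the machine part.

f ≈ 135 N (up the incline)

The normal reaction is N = m g cos θ = 337.2 N.
Along the slope the weight component is m g sin θ = 236.1 N; friction must supply exactly this, acting up-slope.
Maximum static friction available: μ_s N = 0.55 × 337.2 = 185.4 N.
|236.1| exceeds 185.4 N, so the machine part slips down-slope; friction is kinetic, f = μ_k N = 0.4×337.2 = 135 N.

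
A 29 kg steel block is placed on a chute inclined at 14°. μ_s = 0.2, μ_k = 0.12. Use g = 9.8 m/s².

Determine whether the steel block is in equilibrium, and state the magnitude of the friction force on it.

f ≈ 33.1 N

N = m g cos θ = 276 N.
Down-slope weight component: m g sin θ = 68.8 N.
μ_s N = 55.2 N.
68.8 > 55.2 N, so it slides; kinetic friction f = μ_k N = 0.12×276 = 33.1 N.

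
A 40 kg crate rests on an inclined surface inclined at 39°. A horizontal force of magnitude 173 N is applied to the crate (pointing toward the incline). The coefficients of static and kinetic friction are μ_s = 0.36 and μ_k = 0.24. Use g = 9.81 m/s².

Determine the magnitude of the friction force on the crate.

Normal direction: N = m g cos θ + P sin θ = 413.8 N.
Parallel to the incline: P cos θ − m g sin θ = 134.4 − 246.9 = -112.5 N; the friction needed to balance this is 112.5 N acting up the slope.
Maximum static friction: μ_s N = 0.36 × 413.8 = 149 N.
Since 112.5 N is within the 149 N limit, the crate stays put and friction is exactly 112 N.

f ≈ 112 N (up the incline)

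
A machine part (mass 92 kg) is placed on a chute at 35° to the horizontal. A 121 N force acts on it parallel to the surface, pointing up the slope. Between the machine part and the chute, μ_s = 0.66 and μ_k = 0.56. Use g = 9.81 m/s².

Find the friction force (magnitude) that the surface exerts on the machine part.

Normal force: N = m g cos θ = 92 × 9.81 × cos 35° = 739.3 N.
The friction needed for equilibrium is m g sin θ − P = 517.7 − 121 = 396.7 N, measured positive up-slope.
The static-friction ceiling is μ_s N = 0.66 × 739.3 = 487.9 N.
Since |396.7| ≤ 487.9 N, no slip — friction simply equals what equilibrium demands.

f ≈ 397 N (up the incline)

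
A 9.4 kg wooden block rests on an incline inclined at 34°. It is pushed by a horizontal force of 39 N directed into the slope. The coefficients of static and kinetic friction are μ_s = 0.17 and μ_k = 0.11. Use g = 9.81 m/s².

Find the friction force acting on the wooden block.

Normal direction: N = m g cos θ + P sin θ = 98.26 N.
Parallel to the incline: P cos θ − m g sin θ = 32.33 − 51.57 = -19.23 N; the friction needed to balance this is 19.23 N acting up the slope.
The limit of static friction is μ_s N = 16.7 N.
The required 19.23 N exceeds the static limit, so the wooden block slides down-slope and f = μ_k N = 0.11×98.26 = 10.8 N.

f ≈ 10.8 N (up the incline)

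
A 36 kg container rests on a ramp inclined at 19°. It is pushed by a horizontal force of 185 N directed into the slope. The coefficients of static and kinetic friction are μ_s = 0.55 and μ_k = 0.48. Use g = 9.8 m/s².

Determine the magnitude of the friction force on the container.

f ≈ 60.1 N (down the incline)

The horizontal push has a component P sin θ into the surface, so N = m g cos θ + P sin θ = 333.6 + 60.23 = 393.8 N.
Parallel to the incline: P cos θ − m g sin θ = 174.9 − 114.9 = 60.06 N; the friction needed to balance this is 60.06 N acting down the slope.
Maximum static friction: μ_s N = 0.55 × 393.8 = 216.6 N.
Since 60.06 N is within the 216.6 N limit, the container stays put and friction is exactly 60.1 N.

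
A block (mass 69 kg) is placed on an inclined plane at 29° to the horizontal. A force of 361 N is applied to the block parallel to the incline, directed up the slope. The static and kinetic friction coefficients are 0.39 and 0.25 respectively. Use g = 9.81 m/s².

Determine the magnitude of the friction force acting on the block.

Normal force: N = m g cos θ = 69 × 9.81 × cos 29° = 592 N.
For equilibrium along the incline the friction force must supply f = m g sin θ − P = 328.2 − 361 = -32.84 N (positive meaning up-slope).
Static friction can supply at most μ_s N = 230.9 N.
Since |-32.84| ≤ 230.9 N, the block remains in static equilibrium and friction takes exactly the required value.

f ≈ 32.8 N (down the incline)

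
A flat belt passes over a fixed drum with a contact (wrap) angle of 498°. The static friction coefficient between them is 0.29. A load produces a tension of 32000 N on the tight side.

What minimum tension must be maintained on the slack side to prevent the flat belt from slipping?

T_min ≈ 2570 N

Capstan equation at impending slip: T_tight/T_slack = e^{μβ}.
β = 498° = 8.692 rad; e^{μβ} = e^{0.29×8.692} = 12.44.
T_slack = T_tight / e^{μβ} = 32000 / 12.44 = 2570 N.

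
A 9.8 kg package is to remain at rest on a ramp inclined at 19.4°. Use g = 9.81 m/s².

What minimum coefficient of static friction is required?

μ_s,min ≈ 0.352

At the slip threshold m g sin θ = μ_s m g cos θ, so μ_s,min = tan θ.
μ_s,min = tan 19.4° = 0.352.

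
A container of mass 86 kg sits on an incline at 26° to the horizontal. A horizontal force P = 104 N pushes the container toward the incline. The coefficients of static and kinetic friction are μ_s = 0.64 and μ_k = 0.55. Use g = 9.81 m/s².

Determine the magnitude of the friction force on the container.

f ≈ 276 N (up the incline)

Normal direction: N = m g cos θ + P sin θ = 803.9 N.
Parallel to the incline: P cos θ − m g sin θ = 93.47 − 369.8 = -276.4 N; the friction needed to balance this is 276.4 N acting up the slope.
The limit of static friction is μ_s N = 514.5 N.
|f_req| = 276.4 ≤ 514.5 N → the container is in equilibrium; friction equals the required value.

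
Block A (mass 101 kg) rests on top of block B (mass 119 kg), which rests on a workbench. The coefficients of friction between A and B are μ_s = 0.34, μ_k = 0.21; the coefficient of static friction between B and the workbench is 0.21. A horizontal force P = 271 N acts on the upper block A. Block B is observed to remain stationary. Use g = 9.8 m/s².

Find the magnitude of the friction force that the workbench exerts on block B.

f ≈ 271 N

The normal force B exerts on A is simply A's weight, N₁ = 989.8 N.
So the A–B interface can sustain at most μ_s N₁ = 336.5 N of static friction.
P = 271 N is within that limit, so A and B move together (both at rest); the A–B friction is simply f₁ = P = 271 N.
B experiences an equal 271 N forward from A (third law). B is in equilibrium, so the floor supplies f₂ = 271 N of static friction (limit μ_s(m_A+m_B)g = 452.8 N, not exceeded).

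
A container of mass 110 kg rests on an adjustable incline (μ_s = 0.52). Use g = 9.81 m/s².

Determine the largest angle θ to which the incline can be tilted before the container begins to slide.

θ_max ≈ 27.5°

At the slip threshold, m g sin θ = μ_s · m g cos θ, so tan θ = μ_s.
θ_max = arctan(0.52) = 27.5°.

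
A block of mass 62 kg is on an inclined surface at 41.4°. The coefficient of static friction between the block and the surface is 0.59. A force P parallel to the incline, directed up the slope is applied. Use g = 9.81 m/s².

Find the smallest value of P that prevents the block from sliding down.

P_min ≈ 133 N

The block tends to slide down (tan θ > μ_s), so at the point of impending slip friction acts up-slope at its limit: f = μ_s N.
P is parallel to the surface, so N = m g cos θ = 456 N.
Along the incline: P + μ_s N = m g sin θ, so P = 402 − 0.59×456 = 133 N.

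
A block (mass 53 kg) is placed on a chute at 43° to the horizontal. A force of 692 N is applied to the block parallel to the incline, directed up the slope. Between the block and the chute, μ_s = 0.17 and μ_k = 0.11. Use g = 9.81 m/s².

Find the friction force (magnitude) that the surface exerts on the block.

The normal reaction is N = m g cos θ = 380.3 N.
For equilibrium along the incline the friction force must supply f = m g sin θ − P = 354.6 − 692 = -337.4 N (positive meaning up-slope).
The static-friction ceiling is μ_s N = 0.17 × 380.3 = 64.64 N.
|-337.4| exceeds 64.64 N, so the block slips up-slope; friction is kinetic, f = μ_k N = 0.11×380.3 = 41.8 N.

f ≈ 41.8 N (down the incline)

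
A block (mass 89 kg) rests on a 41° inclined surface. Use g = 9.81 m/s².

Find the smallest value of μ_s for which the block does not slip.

At the slip threshold m g sin θ = μ_s m g cos θ, so μ_s,min = tan θ.
μ_s,min = tan 41° = 0.869.

μ_s,min ≈ 0.869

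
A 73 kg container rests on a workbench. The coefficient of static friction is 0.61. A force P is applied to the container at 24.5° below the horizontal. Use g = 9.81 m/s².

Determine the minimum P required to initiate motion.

N = m g + P sin α (the push presses the container into the workbench).
At impending slip, P cos α = μ_s N = μ_s (m g + P sin α).
Solving: P (cos α − μ_s sin α) = μ_s m g → P = 0.61×716/(cos 24.5° − 0.61 sin 24.5°) = 437/0.657 = 665 N.

P ≈ 665 N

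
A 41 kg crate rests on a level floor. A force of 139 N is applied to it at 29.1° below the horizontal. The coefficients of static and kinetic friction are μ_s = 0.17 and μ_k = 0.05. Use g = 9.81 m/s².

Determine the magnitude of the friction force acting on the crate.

The vertical component of P adds to the normal force: N = m g + P sin α = 402.2 + 67.6 = 469.8 N.
For equilibrium, f = P cos α = 139×cos 29.1° = 121.5 N.
μ_s N = 0.17 × 469.8 = 79.87 N.
The required friction exceeds μ_s N, so the crate moves and f = μ_k N = 23.5 N.

f ≈ 23.5 N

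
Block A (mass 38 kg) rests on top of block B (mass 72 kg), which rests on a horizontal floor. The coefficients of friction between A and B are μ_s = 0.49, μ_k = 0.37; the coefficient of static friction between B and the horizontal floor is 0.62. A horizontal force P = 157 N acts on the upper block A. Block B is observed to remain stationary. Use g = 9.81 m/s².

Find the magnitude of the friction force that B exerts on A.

f ≈ 157 N

The normal force B exerts on A is simply A's weight, N₁ = 372.8 N.
Maximum static friction on A from B: μ_s N₁ = 0.49×372.8 = 182.7 N.
P = 157 N is within that limit, so A and B move together (both at rest); the A–B friction is simply f₁ = P = 157 N.
B experiences an equal 157 N forward from A (third law). B is in equilibrium, so the floor supplies f₂ = 157 N of static friction (limit μ_s(m_A+m_B)g = 669 N, not exceeded).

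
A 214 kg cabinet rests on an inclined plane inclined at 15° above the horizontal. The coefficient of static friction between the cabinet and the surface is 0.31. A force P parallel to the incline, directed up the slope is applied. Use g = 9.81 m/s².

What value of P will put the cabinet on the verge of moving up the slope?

P ≈ 1170 N

At impending motion up the slope, friction acts down-slope at its limit: f = μ_s N.
P is parallel to the surface, so N = m g cos θ = 2030 N.
Along the incline: P = m g sin θ + μ_s N = 543 + 0.31×2030 = 1170 N.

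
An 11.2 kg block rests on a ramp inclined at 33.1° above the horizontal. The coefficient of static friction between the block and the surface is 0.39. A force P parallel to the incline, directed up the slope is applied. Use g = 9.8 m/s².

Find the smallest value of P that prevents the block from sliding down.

P_min ≈ 24.1 N

The block tends to slide down (tan θ > μ_s), so at the point of impending slip friction acts up-slope at its limit: f = μ_s N.
P is parallel to the surface, so N = m g cos θ = 91.9 N.
Along the incline: P + μ_s N = m g sin θ, so P = 59.9 − 0.39×91.9 = 24.1 N.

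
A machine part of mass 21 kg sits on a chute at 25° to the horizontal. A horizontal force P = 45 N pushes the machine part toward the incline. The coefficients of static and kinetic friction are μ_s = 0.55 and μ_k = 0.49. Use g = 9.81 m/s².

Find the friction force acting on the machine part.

f ≈ 46.3 N (up the incline)

Resolve perpendicular to the incline: N = m g cos θ + P sin θ = 21×9.81×cos 25° + 45×sin 25° = 205.7 N.
Parallel to the incline: P cos θ − m g sin θ = 40.78 − 87.06 = -46.28 N; the friction needed to balance this is 46.28 N acting up the slope.
The limit of static friction is μ_s N = 113.1 N.
|f_req| = 46.28 ≤ 113.1 N → the machine part is in equilibrium; friction equals the required value.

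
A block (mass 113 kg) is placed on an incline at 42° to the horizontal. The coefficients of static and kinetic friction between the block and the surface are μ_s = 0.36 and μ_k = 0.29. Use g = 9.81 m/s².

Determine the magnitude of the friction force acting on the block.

The normal reaction is N = m g cos θ = 823.8 N.
For equilibrium along the incline, friction must balance the weight component: f = m g sin θ = 741.8 N up the slope.
Maximum static friction available: μ_s N = 0.36 × 823.8 = 296.6 N.
Since |741.8| > 296.6 N, static friction cannot hold it; the block slides down the incline and kinetic friction applies: f = μ_k N = 0.29 × 823.8 = 239 N.

f ≈ 239 N (up the incline)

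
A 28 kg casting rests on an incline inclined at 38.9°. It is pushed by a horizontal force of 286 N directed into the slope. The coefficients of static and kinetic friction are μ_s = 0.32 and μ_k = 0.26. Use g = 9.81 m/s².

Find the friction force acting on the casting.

The horizontal push has a component P sin θ into the surface, so N = m g cos θ + P sin θ = 213.8 + 179.6 = 393.4 N.
Parallel to the incline: P cos θ − m g sin θ = 222.6 − 172.5 = 50.09 N; the friction needed to balance this is 50.09 N acting down the slope.
The limit of static friction is μ_s N = 125.9 N.
Since 50.09 N is within the 125.9 N limit, the casting stays put and friction is exactly 50.1 N.

f ≈ 50.1 N (down the incline)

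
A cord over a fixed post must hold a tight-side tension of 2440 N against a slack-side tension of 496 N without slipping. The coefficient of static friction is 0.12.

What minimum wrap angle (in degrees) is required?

β_min ≈ 761°

T₂/T₁ = e^{μβ} → β = ln(T₂/T₁)/μ.
β = ln(2440/496)/0.12 = 1.593/0.12 = 13.28 rad.
In degrees: β = 13.28 × 180/π = 761°.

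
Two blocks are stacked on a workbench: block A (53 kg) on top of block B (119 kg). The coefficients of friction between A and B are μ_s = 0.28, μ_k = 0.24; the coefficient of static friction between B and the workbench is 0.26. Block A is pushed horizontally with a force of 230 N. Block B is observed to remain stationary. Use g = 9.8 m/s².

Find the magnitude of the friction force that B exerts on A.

f ≈ 125 N

The normal force B exerts on A is simply A's weight, N₁ = 519.4 N.
So the A–B interface can sustain at most μ_s N₁ = 145.4 N of static friction.
P = 230 N exceeds that limit, so A slips over B and the interface friction becomes kinetic: f₁ = μ_k N₁ = 0.24×519.4 = 125 N.
B experiences an equal 125 N forward from A (third law). B is in equilibrium, so the floor supplies f₂ = 125 N of static friction (limit μ_s(m_A+m_B)g = 438.3 N, not exceeded).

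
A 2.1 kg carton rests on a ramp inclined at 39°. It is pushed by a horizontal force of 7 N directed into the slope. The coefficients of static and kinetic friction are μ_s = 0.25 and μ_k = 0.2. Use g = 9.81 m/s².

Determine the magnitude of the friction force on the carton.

The horizontal push has a component P sin θ into the surface, so N = m g cos θ + P sin θ = 16.01 + 4.405 = 20.42 N.
Along the incline, the net driving force (taking up-slope positive) is P cos θ − m g sin θ = 5.44 − 12.96 = -7.525 N, so equilibrium requires friction f = 7.525 N (up-slope).
The limit of static friction is μ_s N = 5.104 N.
|f_req| = 7.525 > 5.104 N → the carton slides down the incline; f = μ_k N = 0.2 × 20.42 = 4.08 N.

f ≈ 4.08 N (up the incline)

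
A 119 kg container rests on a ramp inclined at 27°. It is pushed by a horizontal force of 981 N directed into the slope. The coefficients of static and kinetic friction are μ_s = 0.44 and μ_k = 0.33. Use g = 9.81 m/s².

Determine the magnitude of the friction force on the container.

f ≈ 344 N (down the incline)

Resolve perpendicular to the incline: N = m g cos θ + P sin θ = 119×9.81×cos 27° + 981×sin 27° = 1486 N.
Parallel to the incline: P cos θ − m g sin θ = 874.1 − 530 = 344.1 N; the friction needed to balance this is 344.1 N acting down the slope.
The limit of static friction is μ_s N = 653.6 N.
Since 344.1 N is within the 653.6 N limit, the container stays put and friction is exactly 344 N.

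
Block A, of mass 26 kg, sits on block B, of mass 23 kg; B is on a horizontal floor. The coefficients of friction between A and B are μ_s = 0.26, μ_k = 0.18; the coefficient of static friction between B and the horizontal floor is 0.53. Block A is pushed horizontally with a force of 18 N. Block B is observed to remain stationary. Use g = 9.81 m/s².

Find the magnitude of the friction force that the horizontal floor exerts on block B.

Normal force at the A–B interface: N₁ = m_A g = 255.1 N.
So the A–B interface can sustain at most μ_s N₁ = 66.32 N of static friction.
P = 18 N is within that limit, so A and B move together (both at rest); the A–B friction is simply f₁ = P = 18 N.
By Newton's third law B feels 18 N forward from A. With B stationary, the floor's static friction on B balances it: f₂ = 18 N (well within μ_s(m_A+m_B)g = 254.8 N).

f ≈ 18 N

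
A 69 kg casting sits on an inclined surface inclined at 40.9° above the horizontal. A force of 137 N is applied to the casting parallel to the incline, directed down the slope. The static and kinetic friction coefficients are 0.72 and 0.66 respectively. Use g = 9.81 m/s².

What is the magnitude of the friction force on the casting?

f ≈ 338 N (up the incline)

Perpendicular to the surface, N = m g cos θ = 69·9.81·cos 40.9° = 511.6 N.
Parallel to the incline, ΣF = 0 gives f = m g sin θ + P = 443.2 + 137 = 580.2 N (up-slope positive).
The static-friction ceiling is μ_s N = 0.72 × 511.6 = 368.4 N.
|580.2| exceeds 368.4 N, so the casting slips down-slope; friction is kinetic, f = μ_k N = 0.66×511.6 = 338 N.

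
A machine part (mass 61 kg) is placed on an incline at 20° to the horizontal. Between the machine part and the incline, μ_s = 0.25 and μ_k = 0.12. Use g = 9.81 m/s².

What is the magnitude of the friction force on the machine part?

f ≈ 67.5 N (up the incline)

Normal force: N = m g cos θ = 61 × 9.81 × cos 20° = 562.3 N.
For equilibrium along the incline, friction must balance the weight component: f = m g sin θ = 204.7 N up the slope.
Maximum static friction available: μ_s N = 0.25 × 562.3 = 140.6 N.
Since |204.7| > 140.6 N, static friction cannot hold it; the machine part slides down the incline and kinetic friction applies: f = μ_k N = 0.12 × 562.3 = 67.5 N.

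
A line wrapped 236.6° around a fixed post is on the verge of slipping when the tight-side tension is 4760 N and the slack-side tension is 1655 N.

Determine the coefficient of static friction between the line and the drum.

T₂/T₁ = e^{μβ} → μ = ln(T₂/T₁)/β.
β = 236.6° = 4.129 rad.
μ = ln(4760/1655)/4.129 = ln(2.876)/4.129 = 0.256.

μ ≈ 0.256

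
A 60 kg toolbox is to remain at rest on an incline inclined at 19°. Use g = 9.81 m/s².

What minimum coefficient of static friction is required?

At the slip threshold m g sin θ = μ_s m g cos θ, so μ_s,min = tan θ.
μ_s,min = tan 19° = 0.344.

μ_s,min ≈ 0.344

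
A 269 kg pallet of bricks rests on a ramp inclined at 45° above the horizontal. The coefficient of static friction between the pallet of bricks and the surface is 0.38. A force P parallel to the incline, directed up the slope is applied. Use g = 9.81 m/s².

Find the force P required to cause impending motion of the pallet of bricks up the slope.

At impending motion up the slope, friction acts down-slope at its limit: f = μ_s N.
P is parallel to the surface, so N = m g cos θ = 1870 N.
Along the incline: P = m g sin θ + μ_s N = 1870 + 0.38×1870 = 2580 N.

P ≈ 2580 N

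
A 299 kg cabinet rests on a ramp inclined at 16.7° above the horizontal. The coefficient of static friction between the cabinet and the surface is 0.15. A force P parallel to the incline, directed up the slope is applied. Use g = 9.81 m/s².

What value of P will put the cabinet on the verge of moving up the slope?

P ≈ 1260 N

At impending motion up the slope, friction acts down-slope at its limit: f = μ_s N.
P is parallel to the surface, so N = m g cos θ = 2810 N.
Along the incline: P = m g sin θ + μ_s N = 843 + 0.15×2810 = 1260 N.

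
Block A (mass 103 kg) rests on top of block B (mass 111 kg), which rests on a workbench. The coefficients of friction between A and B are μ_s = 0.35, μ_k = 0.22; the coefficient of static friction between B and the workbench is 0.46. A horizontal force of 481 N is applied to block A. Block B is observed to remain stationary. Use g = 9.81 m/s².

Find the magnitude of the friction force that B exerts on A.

Normal force at the A–B interface: N₁ = m_A g = 1010 N.
Maximum static friction on A from B: μ_s N₁ = 0.35×1010 = 353.7 N.
P = 481 N exceeds that limit, so A slips over B and the interface friction becomes kinetic: f₁ = μ_k N₁ = 0.22×1010 = 222 N.
By Newton's third law B feels 222 N forward from A. With B stationary, the floor's static friction on B balances it: f₂ = 222 N (well within μ_s(m_A+m_B)g = 965.7 N).

f ≈ 222 N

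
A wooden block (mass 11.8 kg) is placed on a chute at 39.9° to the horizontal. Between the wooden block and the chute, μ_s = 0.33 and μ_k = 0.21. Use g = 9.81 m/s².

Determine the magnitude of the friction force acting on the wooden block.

Perpendicular to the surface, N = m g cos θ = 11.8·9.81·cos 39.9° = 88.81 N.
Along the slope the weight component is m g sin θ = 74.25 N; friction must supply exactly this, acting up-slope.
Maximum static friction available: μ_s N = 0.33 × 88.81 = 29.31 N.
Since |74.25| > 29.31 N, static friction cannot hold it; the wooden block slides down the incline and kinetic friction applies: f = μ_k N = 0.21 × 88.81 = 18.6 N.

f ≈ 18.6 N (up the incline)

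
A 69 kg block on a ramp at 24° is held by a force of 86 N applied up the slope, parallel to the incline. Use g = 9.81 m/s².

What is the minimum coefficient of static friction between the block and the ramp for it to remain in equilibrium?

N = m g cos θ = 618.4 N.
Friction must make up the shortfall along the incline: f = m g sin θ − P = 275.3 − 86 = 189.3 N.
At the threshold f = μ_s N, so μ_s,min = 189.3/618.4 = 0.306.

μ_s,min ≈ 0.306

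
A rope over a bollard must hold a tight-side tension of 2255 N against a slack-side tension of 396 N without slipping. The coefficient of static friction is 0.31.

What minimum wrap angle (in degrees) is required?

T₂/T₁ = e^{μβ} → β = ln(T₂/T₁)/μ.
β = ln(2255/396)/0.31 = 1.739/0.31 = 5.611 rad.
In degrees: β = 5.611 × 180/π = 322°.

β_min ≈ 322°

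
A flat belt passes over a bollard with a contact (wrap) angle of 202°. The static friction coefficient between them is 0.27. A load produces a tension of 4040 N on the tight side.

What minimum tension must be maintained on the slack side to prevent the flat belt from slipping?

Capstan equation at impending slip: T_tight/T_slack = e^{μβ}.
β = 202° = 3.526 rad; e^{μβ} = e^{0.27×3.526} = 2.591.
T_slack = T_tight / e^{μβ} = 4040 / 2.591 = 1560 N.

T_min ≈ 1560 N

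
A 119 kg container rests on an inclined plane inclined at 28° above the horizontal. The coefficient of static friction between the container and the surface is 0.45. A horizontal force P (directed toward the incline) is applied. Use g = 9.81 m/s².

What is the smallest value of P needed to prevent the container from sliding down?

P_min ≈ 77 N

The container tends to slide down (tan θ > μ_s), so at the point of impending slip friction acts up-slope at its limit: f = μ_s N.
Perpendicular to the incline: N = m g cos θ + P sin θ.
Along the incline: P cos θ + μ_s N = m g sin θ, i.e. P cos θ + μ_s (m g cos θ + P sin θ) = m g sin θ.
Solving, P (cos θ + μ_s sin θ) = m g (sin θ − μ_s cos θ), so P = 1170×0.07215/1.094 = 77 N.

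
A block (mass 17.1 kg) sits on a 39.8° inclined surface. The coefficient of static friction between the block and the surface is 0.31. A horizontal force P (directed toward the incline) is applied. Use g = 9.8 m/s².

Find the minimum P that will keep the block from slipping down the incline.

The block tends to slide down (tan θ > μ_s), so at the point of impending slip friction acts up-slope at its limit: f = μ_s N.
Perpendicular to the incline: N = m g cos θ + P sin θ.
Along the incline: P cos θ + μ_s N = m g sin θ, i.e. P cos θ + μ_s (m g cos θ + P sin θ) = m g sin θ.
Solving, P (cos θ + μ_s sin θ) = m g (sin θ − μ_s cos θ), so P = 168×0.4019/0.9667 = 69.7 N.

P_min ≈ 69.7 N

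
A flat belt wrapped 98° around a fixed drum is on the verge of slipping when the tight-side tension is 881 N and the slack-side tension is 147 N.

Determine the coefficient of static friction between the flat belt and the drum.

μ ≈ 1.05

T₂/T₁ = e^{μβ} → μ = ln(T₂/T₁)/β.
β = 98° = 1.71 rad.
μ = ln(881/147)/1.71 = ln(5.993)/1.71 = 1.05.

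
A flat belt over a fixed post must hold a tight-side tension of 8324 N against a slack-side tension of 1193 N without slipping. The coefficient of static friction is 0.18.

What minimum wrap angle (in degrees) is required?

T₂/T₁ = e^{μβ} → β = ln(T₂/T₁)/μ.
β = ln(8324/1193)/0.18 = 1.943/0.18 = 10.79 rad.
In degrees: β = 10.79 × 180/π = 618°.

β_min ≈ 618°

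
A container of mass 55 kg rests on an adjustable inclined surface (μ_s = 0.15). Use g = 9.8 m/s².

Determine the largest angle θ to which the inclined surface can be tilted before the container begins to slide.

θ_max ≈ 8.53°

At the slip threshold, m g sin θ = μ_s · m g cos θ, so tan θ = μ_s.
θ_max = arctan(0.15) = 8.53°.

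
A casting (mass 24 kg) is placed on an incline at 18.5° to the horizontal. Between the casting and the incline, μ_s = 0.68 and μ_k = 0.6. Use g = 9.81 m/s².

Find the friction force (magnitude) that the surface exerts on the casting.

f ≈ 74.7 N (up the incline)

Normal force: N = m g cos θ = 24 × 9.81 × cos 18.5° = 223.3 N.
Along the slope the weight component is m g sin θ = 74.71 N; friction must supply exactly this, acting up-slope.
The static-friction ceiling is μ_s N = 0.68 × 223.3 = 151.8 N.
Since |74.71| ≤ 151.8 N, static friction is sufficient; f equals the required value, not μ_s N.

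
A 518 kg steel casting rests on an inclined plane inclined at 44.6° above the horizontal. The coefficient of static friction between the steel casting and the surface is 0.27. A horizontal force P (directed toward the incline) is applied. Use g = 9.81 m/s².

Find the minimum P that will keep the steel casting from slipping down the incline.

The steel casting tends to slide down (tan θ > μ_s), so at the point of impending slip friction acts up-slope at its limit: f = μ_s N.
Perpendicular to the incline: N = m g cos θ + P sin θ.
Along the incline: P cos θ + μ_s N = m g sin θ, i.e. P cos θ + μ_s (m g cos θ + P sin θ) = m g sin θ.
Solving, P (cos θ + μ_s sin θ) = m g (sin θ − μ_s cos θ), so P = 5080×0.5099/0.9016 = 2870 N.

P_min ≈ 2870 N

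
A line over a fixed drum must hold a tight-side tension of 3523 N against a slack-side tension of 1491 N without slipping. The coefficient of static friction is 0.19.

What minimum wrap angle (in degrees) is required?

β_min ≈ 259°

T₂/T₁ = e^{μβ} → β = ln(T₂/T₁)/μ.
β = ln(3523/1491)/0.19 = 0.8599/0.19 = 4.526 rad.
In degrees: β = 4.526 × 180/π = 259°.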